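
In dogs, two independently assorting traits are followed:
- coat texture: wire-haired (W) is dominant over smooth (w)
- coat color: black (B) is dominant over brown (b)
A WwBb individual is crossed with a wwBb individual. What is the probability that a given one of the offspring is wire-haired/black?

Dihybrid cross WwBb × wwBb — consider each gene separately:
coat texture: Ww × ww → 2 Ww, 2 ww → 2 W_ : 2 ww (out of 4)
coat color: Bb × Bb → 1 BB, 2 Bb, 1 bb → 3 B_ : 1 bb (out of 4)
Combine (counts out of 4 × 4 = 16): wire-haired/black (W_B_) = 2×3 = 6; wire-haired/brown (W_bb) = 2×1 = 2; smooth/black (wwB_) = 2×3 = 6; smooth/brown (wwbb) = 2×1 = 2
Phenotype counts (out of 16): 6 wire-haired/black, 2 wire-haired/brown, 6 smooth/black, 2 smooth/brown
wire-haired/black: 6 out of 16
Probability: 6/16 = 3/8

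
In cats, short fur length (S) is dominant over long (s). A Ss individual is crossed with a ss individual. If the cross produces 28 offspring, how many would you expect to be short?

Punnett square for Ss × ss:
Offspring genotypes: 2 Ss, 2 ss
short: 2, long: 2
short: 2 out of 4 → fraction 1/2
Expected count = 1/2 × 28 = 14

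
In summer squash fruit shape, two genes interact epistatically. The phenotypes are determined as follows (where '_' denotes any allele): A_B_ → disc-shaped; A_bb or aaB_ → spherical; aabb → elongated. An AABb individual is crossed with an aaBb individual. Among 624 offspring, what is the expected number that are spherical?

Cross: AABb × aaBb — consider each gene separately:
A gene: AA × aa → 4 Aa → 4 A_ (out of 4)
B gene: Bb × Bb → 1 BB, 2 Bb, 1 bb → 3 B_ : 1 bb (out of 4)
Genotype classes (out of 4 × 4 = 16): A_B_ = 4×3 = 12; A_bb = 4×1 = 4
Apply the phenotype rules: A_B_ (12) → disc-shaped; A_bb (4) → spherical
Phenotype counts (out of 16): 12 disc-shaped, 4 spherical
spherical: 4 out of 16 → fraction 1/4
Expected count = 1/4 × 624 = 156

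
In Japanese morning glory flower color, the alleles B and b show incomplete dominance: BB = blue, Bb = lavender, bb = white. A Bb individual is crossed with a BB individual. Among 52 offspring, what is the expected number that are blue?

Punnett square for Bb × BB:
Offspring genotypes: 2 BB, 2 Bb
Phenotype counts: 2 blue, 2 lavender
blue: 2 out of 4 → fraction 1/2
Expected count = 1/2 × 52 = 26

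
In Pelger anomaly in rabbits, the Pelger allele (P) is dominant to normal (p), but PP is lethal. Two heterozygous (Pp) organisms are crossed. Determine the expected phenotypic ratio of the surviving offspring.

Cross: Pp × Pp
Punnett square offspring (before lethality): 1 PP, 2 Pp, 1 pp
The PP genotype is lethal (embryos die); surviving offspring: 2 Pp, 1 pp
Ratio: 2 Pelger : 1 normal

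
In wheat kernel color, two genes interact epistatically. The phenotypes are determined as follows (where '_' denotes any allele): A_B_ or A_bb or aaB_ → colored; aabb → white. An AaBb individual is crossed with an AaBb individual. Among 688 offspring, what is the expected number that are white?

Cross: AaBb × AaBb — consider each gene separately:
A gene: Aa × Aa → 1 AA, 2 Aa, 1 aa → 3 A_ : 1 aa (out of 4)
B gene: Bb × Bb → 1 BB, 2 Bb, 1 bb → 3 B_ : 1 bb (out of 4)
Genotype classes (out of 4 × 4 = 16): A_B_ = 3×3 = 9; A_bb = 3×1 = 3; aaB_ = 1×3 = 3; aabb = 1×1 = 1
Apply the phenotype rules: A_B_ (9) + A_bb (3) + aaB_ (3) → colored; aabb (1) → white
Phenotype counts (out of 16): 15 colored, 1 white
white: 1 out of 16 → fraction 1/16
Expected count = 1/16 × 688 = 43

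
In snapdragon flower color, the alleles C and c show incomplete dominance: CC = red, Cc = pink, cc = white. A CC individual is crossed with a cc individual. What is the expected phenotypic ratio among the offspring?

Punnett square for CC × cc:
Offspring genotypes: 4 Cc
Phenotype counts: 4 pink
Ratio: all pink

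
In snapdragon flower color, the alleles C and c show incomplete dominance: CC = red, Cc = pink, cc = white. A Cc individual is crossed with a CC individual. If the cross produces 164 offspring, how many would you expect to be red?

Punnett square for Cc × CC:
Offspring genotypes: 2 CC, 2 Cc
Phenotype counts: 2 red, 2 pink
red: 2 out of 4 → fraction 1/2
Expected count = 1/2 × 164 = 82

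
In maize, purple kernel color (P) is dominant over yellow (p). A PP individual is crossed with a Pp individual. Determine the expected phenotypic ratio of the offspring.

Punnett square for PP × Pp:
Offspring genotypes: 2 PP, 2 Pp
purple: 4, yellow: 0
Ratio: all purple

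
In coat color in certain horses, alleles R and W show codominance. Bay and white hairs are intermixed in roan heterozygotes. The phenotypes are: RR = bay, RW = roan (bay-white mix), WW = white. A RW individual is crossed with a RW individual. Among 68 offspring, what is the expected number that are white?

Punnett square for RW × RW:
Offspring genotypes: 1 RR, 2 RW, 1 WW
Phenotype counts: 1 bay, 2 roan (bay-white mix), 1 white
white: 1 out of 4 → fraction 1/4
Expected count = 1/4 × 68 = 17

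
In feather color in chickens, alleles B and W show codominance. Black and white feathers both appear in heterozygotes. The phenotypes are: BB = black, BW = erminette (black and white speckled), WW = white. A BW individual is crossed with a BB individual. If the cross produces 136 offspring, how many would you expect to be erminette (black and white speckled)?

Punnett square for BW × BB:
Offspring genotypes: 2 BB, 2 BW
Phenotype counts: 2 black, 2 erminette (black and white speckled)
erminette (black and white speckled): 2 out of 4 → fraction 1/2
Expected count = 1/2 × 136 = 68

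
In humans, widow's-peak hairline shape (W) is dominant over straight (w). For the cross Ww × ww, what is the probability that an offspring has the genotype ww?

Punnett square for Ww × ww:
Offspring genotypes: 2 Ww, 2 ww
Total offspring: 4
Count with target: 2
Probability: 2/4 = 1/2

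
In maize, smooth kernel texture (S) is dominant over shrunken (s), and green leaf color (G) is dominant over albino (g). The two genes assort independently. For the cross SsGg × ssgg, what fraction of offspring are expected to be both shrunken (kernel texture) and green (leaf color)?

Dihybrid cross SsGg × ssgg — consider each gene separately:
kernel texture: Ss × ss → 2 Ss, 2 ss → 2 S_ : 2 ss (out of 4)
leaf color: Gg × gg → 2 Gg, 2 gg → 2 G_ : 2 gg (out of 4)
Looking for: shrunken (ss) and green (G_)
P(shrunken) = 2/4, P(green) = 2/4
P(both) = 2/4 × 2/4 = 4/16 = 1/4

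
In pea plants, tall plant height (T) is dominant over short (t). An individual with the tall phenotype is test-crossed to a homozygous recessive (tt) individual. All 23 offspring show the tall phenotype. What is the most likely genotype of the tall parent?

Test cross: ? × tt
All offspring are tall.
If the unknown parent were heterozygous (Tt), about half of 23 offspring would be short; none are. The unknown parent is most likely homozygous dominant (TT).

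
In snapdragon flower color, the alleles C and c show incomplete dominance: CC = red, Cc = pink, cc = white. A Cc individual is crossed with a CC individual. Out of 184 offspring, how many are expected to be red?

Punnett square for Cc × CC:
Offspring genotypes: 2 CC, 2 Cc
Phenotype counts: 2 red, 2 pink
red: 2 out of 4 → fraction 1/2
Expected count = 1/2 × 184 = 92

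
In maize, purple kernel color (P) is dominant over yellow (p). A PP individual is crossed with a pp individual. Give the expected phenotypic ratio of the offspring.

Punnett square for PP × pp:
Offspring genotypes: 4 Pp
purple: 4, yellow: 0
Ratio: all purple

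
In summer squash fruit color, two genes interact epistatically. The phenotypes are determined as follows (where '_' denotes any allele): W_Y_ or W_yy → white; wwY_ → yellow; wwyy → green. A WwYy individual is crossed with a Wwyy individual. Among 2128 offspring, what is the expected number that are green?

Cross: WwYy × Wwyy — consider each gene separately:
W gene: Ww × Ww → 1 WW, 2 Ww, 1 ww → 3 W_ : 1 ww (out of 4)
Y gene: Yy × yy → 2 Yy, 2 yy → 2 Y_ : 2 yy (out of 4)
Genotype classes (out of 4 × 4 = 16): W_Y_ = 3×2 = 6; W_yy = 3×2 = 6; wwY_ = 1×2 = 2; wwyy = 1×2 = 2
Apply the phenotype rules: W_Y_ (6) + W_yy (6) → white; wwY_ (2) → yellow; wwyy (2) → green
Phenotype counts (out of 16): 12 white, 2 yellow, 2 green
green: 2 out of 16 → fraction 1/8
Expected count = 1/8 × 2128 = 266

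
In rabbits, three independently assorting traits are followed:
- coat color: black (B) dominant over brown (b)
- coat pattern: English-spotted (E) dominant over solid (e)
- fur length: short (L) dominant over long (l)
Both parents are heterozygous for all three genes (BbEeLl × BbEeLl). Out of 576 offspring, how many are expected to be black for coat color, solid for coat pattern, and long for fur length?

Trihybrid cross: BbEeLl × BbEeLl
Each trait segregates independently with a 3:1 phenotypic ratio, so each gene contributes 3/4 (dominant) or 1/4 (recessive).
Target: black (coat color), solid (coat pattern), long (fur length)
Probability = product of independent per-trait probabilities
= 3/4 × 1/4 × 1/4 = 3/64
Expected count = 3/64 × 576 = 27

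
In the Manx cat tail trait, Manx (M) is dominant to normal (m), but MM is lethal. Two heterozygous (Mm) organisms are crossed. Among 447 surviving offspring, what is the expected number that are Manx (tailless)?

Cross: Mm × Mm
Punnett square offspring (before lethality): 1 MM, 2 Mm, 1 mm
The MM genotype is lethal (embryos die); surviving offspring: 2 Mm, 1 mm
Manx (tailless): 2 out of 3 → fraction 2/3
Expected count = 2/3 × 447 = 298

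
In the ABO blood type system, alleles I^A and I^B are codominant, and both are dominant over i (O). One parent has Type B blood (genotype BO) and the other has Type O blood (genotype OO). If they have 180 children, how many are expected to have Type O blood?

Cross: BO × OO
Possible offspring genotypes: 2 BO, 2 OO
Blood type counts: 2 Type B, 2 Type O
Probability of Type O: 2/4 = 1/2
Expected count = 1/2 × 180 = 90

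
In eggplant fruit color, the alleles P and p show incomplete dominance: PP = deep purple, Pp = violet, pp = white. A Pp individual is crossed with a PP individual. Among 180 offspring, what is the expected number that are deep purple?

Punnett square for Pp × PP:
Offspring genotypes: 2 PP, 2 Pp
Phenotype counts: 2 deep purple, 2 violet
deep purple: 2 out of 4 → fraction 1/2
Expected count = 1/2 × 180 = 90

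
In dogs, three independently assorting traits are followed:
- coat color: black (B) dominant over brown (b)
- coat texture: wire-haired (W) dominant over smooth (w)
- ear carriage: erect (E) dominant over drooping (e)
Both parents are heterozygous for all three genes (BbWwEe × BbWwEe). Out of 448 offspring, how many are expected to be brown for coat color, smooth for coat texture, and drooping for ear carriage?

Trihybrid cross: BbWwEe × BbWwEe
Each trait segregates independently with a 3:1 phenotypic ratio, so each gene contributes 3/4 (dominant) or 1/4 (recessive).
Target: brown (coat color), smooth (coat texture), drooping (ear carriage)
Probability = product of independent per-trait probabilities
= 1/4 × 1/4 × 1/4 = 1/64
Expected count = 1/64 × 448 = 7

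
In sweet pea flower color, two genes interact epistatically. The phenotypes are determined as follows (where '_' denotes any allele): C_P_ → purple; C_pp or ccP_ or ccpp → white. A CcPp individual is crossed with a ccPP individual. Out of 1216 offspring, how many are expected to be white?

Cross: CcPp × ccPP — consider each gene separately:
C gene: Cc × cc → 2 Cc, 2 cc → 2 C_ : 2 cc (out of 4)
P gene: Pp × PP → 2 PP, 2 Pp → 4 P_ (out of 4)
Genotype classes (out of 4 × 4 = 16): C_P_ = 2×4 = 8; ccP_ = 2×4 = 8
Apply the phenotype rules: C_P_ (8) → purple; ccP_ (8) → white
Phenotype counts (out of 16): 8 purple, 8 white
white: 8 out of 16 → fraction 1/2
Expected count = 1/2 × 1216 = 608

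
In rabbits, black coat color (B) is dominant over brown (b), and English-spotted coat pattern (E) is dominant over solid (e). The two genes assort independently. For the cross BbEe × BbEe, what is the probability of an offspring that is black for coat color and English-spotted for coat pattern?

Dihybrid cross BbEe × BbEe — consider each gene separately:
coat color: Bb × Bb → 1 BB, 2 Bb, 1 bb → 3 B_ : 1 bb (out of 4)
coat pattern: Ee × Ee → 1 EE, 2 Ee, 1 ee → 3 E_ : 1 ee (out of 4)
Looking for: black (B_) and English-spotted (E_)
P(black) = 3/4, P(English-spotted) = 3/4
P(both) = 3/4 × 3/4 = 9/16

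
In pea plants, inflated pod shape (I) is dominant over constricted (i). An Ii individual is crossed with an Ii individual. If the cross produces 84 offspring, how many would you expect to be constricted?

Punnett square for Ii × Ii:
Offspring genotypes: 1 II, 2 Ii, 1 ii
inflated: 3, constricted: 1
constricted: 1 out of 4 → fraction 1/4
Expected count = 1/4 × 84 = 21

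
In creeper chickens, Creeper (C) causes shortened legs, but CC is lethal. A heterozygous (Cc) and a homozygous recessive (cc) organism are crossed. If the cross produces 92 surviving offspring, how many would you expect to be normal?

Cross: Cc × cc
Punnett square offspring (before lethality): 2 Cc, 2 cc
No CC offspring are produced in this cross.
normal: 2 out of 4 → fraction 1/2
Expected count = 1/2 × 92 = 46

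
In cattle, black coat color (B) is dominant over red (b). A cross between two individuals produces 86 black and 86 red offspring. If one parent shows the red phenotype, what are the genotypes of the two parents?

Observed offspring: 86 black, 86 red
The observed ratio simplifies to 1:1. One parent shows red, so its genotype must be bb. A 1:1 offspring split requires the other parent to be heterozygous (Bb).
Parent genotypes: bb × Bb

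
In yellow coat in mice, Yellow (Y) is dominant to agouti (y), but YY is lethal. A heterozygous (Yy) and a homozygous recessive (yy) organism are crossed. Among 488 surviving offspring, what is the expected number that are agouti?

Cross: Yy × yy
Punnett square offspring (before lethality): 2 Yy, 2 yy
No YY offspring are produced in this cross.
agouti: 2 out of 4 → fraction 1/2
Expected count = 1/2 × 488 = 244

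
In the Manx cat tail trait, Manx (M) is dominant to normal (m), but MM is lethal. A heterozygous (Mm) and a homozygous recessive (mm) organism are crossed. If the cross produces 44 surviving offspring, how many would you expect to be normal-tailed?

Cross: Mm × mm
Punnett square offspring (before lethality): 2 Mm, 2 mm
No MM offspring are produced in this cross.
normal-tailed: 2 out of 4 → fraction 1/2
Expected count = 1/2 × 44 = 22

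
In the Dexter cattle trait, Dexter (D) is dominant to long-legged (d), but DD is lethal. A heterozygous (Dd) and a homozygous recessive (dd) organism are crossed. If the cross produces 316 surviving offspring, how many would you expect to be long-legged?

Cross: Dd × dd
Punnett square offspring (before lethality): 2 Dd, 2 dd
No DD offspring are produced in this cross.
long-legged: 2 out of 4 → fraction 1/2
Expected count = 1/2 × 316 = 158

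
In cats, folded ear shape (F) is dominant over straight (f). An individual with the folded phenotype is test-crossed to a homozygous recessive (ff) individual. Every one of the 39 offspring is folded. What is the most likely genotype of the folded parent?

Test cross: ? × ff
All offspring are folded.
If the unknown parent were heterozygous (Ff), about half of 39 offspring would be straight; none are. The unknown parent is most likely homozygous dominant (FF).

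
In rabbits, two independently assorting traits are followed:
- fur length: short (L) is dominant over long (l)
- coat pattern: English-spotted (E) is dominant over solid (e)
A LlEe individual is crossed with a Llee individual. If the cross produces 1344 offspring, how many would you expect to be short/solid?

Dihybrid cross LlEe × Llee — consider each gene separately:
fur length: Ll × Ll → 1 LL, 2 Ll, 1 ll → 3 L_ : 1 ll (out of 4)
coat pattern: Ee × ee → 2 Ee, 2 ee → 2 E_ : 2 ee (out of 4)
Combine (counts out of 4 × 4 = 16): short/English-spotted (L_E_) = 3×2 = 6; short/solid (L_ee) = 3×2 = 6; long/English-spotted (llE_) = 1×2 = 2; long/solid (llee) = 1×2 = 2
Phenotype counts (out of 16): 6 short/English-spotted, 6 short/solid, 2 long/English-spotted, 2 long/solid
short/solid: 6 out of 16 → fraction 3/8
Expected count = 3/8 × 1344 = 504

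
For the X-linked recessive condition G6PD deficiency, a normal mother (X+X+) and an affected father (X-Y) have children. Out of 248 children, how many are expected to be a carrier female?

Cross: X+X+ × X-Y
Offspring: 2 X+X-, 2 X+Y
Probability of a carrier female: 2/4 = 1/2
Expected count = 1/2 × 248 = 124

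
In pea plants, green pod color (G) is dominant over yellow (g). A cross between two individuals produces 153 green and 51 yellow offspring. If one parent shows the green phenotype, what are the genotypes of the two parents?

Observed offspring: 153 green, 51 yellow
The observed ratio simplifies to 3:1. Yellow (gg) offspring appear, so each parent must contribute one g allele. The parent stated to show green carries G, so it is Gg. The other parent is then either Gg or gg: Gg × gg would give a 1:1 split, whereas Gg × Gg gives 3:1 — matching the data. So both parents are heterozygous (Gg × Gg).
Parent genotypes: Gg × Gg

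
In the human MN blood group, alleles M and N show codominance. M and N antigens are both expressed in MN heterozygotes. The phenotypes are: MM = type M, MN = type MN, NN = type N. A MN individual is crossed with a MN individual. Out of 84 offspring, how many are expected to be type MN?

Punnett square for MN × MN:
Offspring genotypes: 1 MM, 2 MN, 1 NN
Phenotype counts: 1 type M, 2 type MN, 1 type N
type MN: 2 out of 4 → fraction 1/2
Expected count = 1/2 × 84 = 42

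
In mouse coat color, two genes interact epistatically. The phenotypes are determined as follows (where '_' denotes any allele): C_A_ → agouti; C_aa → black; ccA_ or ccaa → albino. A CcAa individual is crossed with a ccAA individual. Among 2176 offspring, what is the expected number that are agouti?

Cross: CcAa × ccAA — consider each gene separately:
C gene: Cc × cc → 2 Cc, 2 cc → 2 C_ : 2 cc (out of 4)
A gene: Aa × AA → 2 AA, 2 Aa → 4 A_ (out of 4)
Genotype classes (out of 4 × 4 = 16): C_A_ = 2×4 = 8; ccA_ = 2×4 = 8
Apply the phenotype rules: C_A_ (8) → agouti; ccA_ (8) → albino
Phenotype counts (out of 16): 8 agouti, 8 albino
agouti: 8 out of 16 → fraction 1/2
Expected count = 1/2 × 2176 = 1088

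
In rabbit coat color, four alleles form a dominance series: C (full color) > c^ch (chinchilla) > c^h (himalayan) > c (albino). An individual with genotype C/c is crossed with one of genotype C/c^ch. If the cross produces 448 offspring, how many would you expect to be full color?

Cross: C/c × C/c^ch
Allele dominance: C > c^ch > c^h > c
Offspring genotypes: 1 C/C, 1 C/c^ch, 1 C/c, 1 c^ch/c
Phenotype counts: 3 full color, 1 chinchilla
full color: 3 out of 4 → fraction 3/4
Expected count = 3/4 × 448 = 336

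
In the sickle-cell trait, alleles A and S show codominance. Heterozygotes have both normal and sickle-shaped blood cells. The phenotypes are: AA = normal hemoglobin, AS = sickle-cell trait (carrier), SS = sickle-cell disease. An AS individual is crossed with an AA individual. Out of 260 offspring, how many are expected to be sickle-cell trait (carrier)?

Punnett square for AS × AA:
Offspring genotypes: 2 AA, 2 AS
Phenotype counts: 2 normal hemoglobin, 2 sickle-cell trait (carrier)
sickle-cell trait (carrier): 2 out of 4 → fraction 1/2
Expected count = 1/2 × 260 = 130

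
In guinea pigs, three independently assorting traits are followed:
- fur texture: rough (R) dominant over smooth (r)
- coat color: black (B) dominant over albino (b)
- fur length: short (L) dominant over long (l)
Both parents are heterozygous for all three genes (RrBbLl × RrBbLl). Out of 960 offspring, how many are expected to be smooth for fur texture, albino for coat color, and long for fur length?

Trihybrid cross: RrBbLl × RrBbLl
Each trait segregates independently with a 3:1 phenotypic ratio, so each gene contributes 3/4 (dominant) or 1/4 (recessive).
Target: smooth (fur texture), albino (coat color), long (fur length)
Probability = product of independent per-trait probabilities
= 1/4 × 1/4 × 1/4 = 1/64
Expected count = 1/64 × 960 = 15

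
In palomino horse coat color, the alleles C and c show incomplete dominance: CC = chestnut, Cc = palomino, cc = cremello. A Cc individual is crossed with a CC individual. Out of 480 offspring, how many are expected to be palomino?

Punnett square for Cc × CC:
Offspring genotypes: 2 CC, 2 Cc
Phenotype counts: 2 chestnut, 2 palomino
palomino: 2 out of 4 → fraction 1/2
Expected count = 1/2 × 480 = 240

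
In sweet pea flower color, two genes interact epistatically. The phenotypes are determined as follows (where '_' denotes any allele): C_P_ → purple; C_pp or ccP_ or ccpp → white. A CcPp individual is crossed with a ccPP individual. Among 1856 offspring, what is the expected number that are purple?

Cross: CcPp × ccPP — consider each gene separately:
C gene: Cc × cc → 2 Cc, 2 cc → 2 C_ : 2 cc (out of 4)
P gene: Pp × PP → 2 PP, 2 Pp → 4 P_ (out of 4)
Genotype classes (out of 4 × 4 = 16): C_P_ = 2×4 = 8; ccP_ = 2×4 = 8
Apply the phenotype rules: C_P_ (8) → purple; ccP_ (8) → white
Phenotype counts (out of 16): 8 purple, 8 white
purple: 8 out of 16 → fraction 1/2
Expected count = 1/2 × 1856 = 928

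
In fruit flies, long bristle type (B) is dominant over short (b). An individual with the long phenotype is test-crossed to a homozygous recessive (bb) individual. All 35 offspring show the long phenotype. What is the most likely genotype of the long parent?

Test cross: ? × bb
All offspring are long.
If the unknown parent were heterozygous (Bb), about half of 35 offspring would be short; none are. The unknown parent is most likely homozygous dominant (BB).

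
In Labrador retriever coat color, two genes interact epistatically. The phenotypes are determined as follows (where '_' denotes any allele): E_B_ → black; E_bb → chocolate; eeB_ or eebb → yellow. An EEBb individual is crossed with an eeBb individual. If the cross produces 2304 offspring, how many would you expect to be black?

Cross: EEBb × eeBb — consider each gene separately:
E gene: EE × ee → 4 Ee → 4 E_ (out of 4)
B gene: Bb × Bb → 1 BB, 2 Bb, 1 bb → 3 B_ : 1 bb (out of 4)
Genotype classes (out of 4 × 4 = 16): E_B_ = 4×3 = 12; E_bb = 4×1 = 4
Apply the phenotype rules: E_B_ (12) → black; E_bb (4) → chocolate
Phenotype counts (out of 16): 12 black, 4 chocolate
black: 12 out of 16 → fraction 3/4
Expected count = 3/4 × 2304 = 1728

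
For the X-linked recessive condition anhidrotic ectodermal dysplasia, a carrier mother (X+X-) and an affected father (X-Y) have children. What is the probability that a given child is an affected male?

Cross: X+X- × X-Y
Offspring: 1 X+X-, 1 X+Y, 1 X-X-, 1 X-Y
Probability of an affected male: 1/4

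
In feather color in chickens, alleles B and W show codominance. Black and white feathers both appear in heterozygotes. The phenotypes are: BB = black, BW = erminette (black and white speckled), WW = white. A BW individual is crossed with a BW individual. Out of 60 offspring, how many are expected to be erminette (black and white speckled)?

Punnett square for BW × BW:
Offspring genotypes: 1 BB, 2 BW, 1 WW
Phenotype counts: 1 black, 2 erminette (black and white speckled), 1 white
erminette (black and white speckled): 2 out of 4 → fraction 1/2
Expected count = 1/2 × 60 = 30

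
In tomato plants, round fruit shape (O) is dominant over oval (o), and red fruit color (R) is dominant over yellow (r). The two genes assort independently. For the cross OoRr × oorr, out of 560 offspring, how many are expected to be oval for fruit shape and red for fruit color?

Dihybrid cross OoRr × oorr — consider each gene separately:
fruit shape: Oo × oo → 2 Oo, 2 oo → 2 O_ : 2 oo (out of 4)
fruit color: Rr × rr → 2 Rr, 2 rr → 2 R_ : 2 rr (out of 4)
Looking for: oval (oo) and red (R_)
P(oval) = 2/4, P(red) = 2/4
P(both) = 2/4 × 2/4 = 4/16 = 1/4
Expected count = 1/4 × 560 = 140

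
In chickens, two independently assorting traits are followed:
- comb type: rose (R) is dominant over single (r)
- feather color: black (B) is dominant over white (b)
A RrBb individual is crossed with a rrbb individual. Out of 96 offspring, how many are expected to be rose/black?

Dihybrid cross RrBb × rrbb — consider each gene separately:
comb type: Rr × rr → 2 Rr, 2 rr → 2 R_ : 2 rr (out of 4)
feather color: Bb × bb → 2 Bb, 2 bb → 2 B_ : 2 bb (out of 4)
Combine (counts out of 4 × 4 = 16): rose/black (R_B_) = 2×2 = 4; rose/white (R_bb) = 2×2 = 4; single/black (rrB_) = 2×2 = 4; single/white (rrbb) = 2×2 = 4
Phenotype counts (out of 16): 4 rose/black, 4 rose/white, 4 single/black, 4 single/white
rose/black: 4 out of 16 → fraction 1/4
Expected count = 1/4 × 96 = 24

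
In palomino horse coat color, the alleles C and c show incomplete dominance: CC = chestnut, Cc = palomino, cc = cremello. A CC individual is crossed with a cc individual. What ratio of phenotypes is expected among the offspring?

Punnett square for CC × cc:
Offspring genotypes: 4 Cc
Phenotype counts: 4 palomino
Ratio: all palomino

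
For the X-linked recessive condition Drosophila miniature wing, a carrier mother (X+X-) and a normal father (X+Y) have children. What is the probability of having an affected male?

Cross: X+X- × X+Y
Offspring: 1 X+X+, 1 X+Y, 1 X+X-, 1 X-Y
Probability of an affected male: 1/4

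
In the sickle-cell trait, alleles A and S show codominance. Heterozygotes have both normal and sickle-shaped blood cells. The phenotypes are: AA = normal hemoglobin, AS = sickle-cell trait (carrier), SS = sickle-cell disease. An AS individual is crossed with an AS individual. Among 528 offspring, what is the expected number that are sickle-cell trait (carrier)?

Punnett square for AS × AS:
Offspring genotypes: 1 AA, 2 AS, 1 SS
Phenotype counts: 1 normal hemoglobin, 2 sickle-cell trait (carrier), 1 sickle-cell disease
sickle-cell trait (carrier): 2 out of 4 → fraction 1/2
Expected count = 1/2 × 528 = 264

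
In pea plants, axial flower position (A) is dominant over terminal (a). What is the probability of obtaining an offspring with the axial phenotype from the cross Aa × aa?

Punnett square for Aa × aa:
Offspring genotypes: 2 Aa, 2 aa
Total offspring: 4
Count with target: 2
Probability: 2/4 = 1/2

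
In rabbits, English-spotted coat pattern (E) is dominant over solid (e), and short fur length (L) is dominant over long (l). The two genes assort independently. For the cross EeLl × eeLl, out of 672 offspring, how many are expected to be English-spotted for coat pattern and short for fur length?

Dihybrid cross EeLl × eeLl — consider each gene separately:
coat pattern: Ee × ee → 2 Ee, 2 ee → 2 E_ : 2 ee (out of 4)
fur length: Ll × Ll → 1 LL, 2 Ll, 1 ll → 3 L_ : 1 ll (out of 4)
Looking for: English-spotted (E_) and short (L_)
P(English-spotted) = 2/4, P(short) = 3/4
P(both) = 2/4 × 3/4 = 6/16 = 3/8
Expected count = 3/8 × 672 = 252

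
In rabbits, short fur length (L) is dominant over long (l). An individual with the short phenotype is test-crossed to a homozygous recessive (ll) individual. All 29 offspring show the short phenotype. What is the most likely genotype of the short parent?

Test cross: ? × ll
All offspring are short.
If the unknown parent were heterozygous (Ll), about half of 29 offspring would be long; none are. The unknown parent is most likely homozygous dominant (LL).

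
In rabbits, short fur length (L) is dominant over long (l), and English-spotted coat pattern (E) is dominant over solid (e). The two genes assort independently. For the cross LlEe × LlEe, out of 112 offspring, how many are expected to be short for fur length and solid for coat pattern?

Dihybrid cross LlEe × LlEe — consider each gene separately:
fur length: Ll × Ll → 1 LL, 2 Ll, 1 ll → 3 L_ : 1 ll (out of 4)
coat pattern: Ee × Ee → 1 EE, 2 Ee, 1 ee → 3 E_ : 1 ee (out of 4)
Looking for: short (L_) and solid (ee)
P(short) = 3/4, P(solid) = 1/4
P(both) = 3/4 × 1/4 = 3/16
Expected count = 3/16 × 112 = 21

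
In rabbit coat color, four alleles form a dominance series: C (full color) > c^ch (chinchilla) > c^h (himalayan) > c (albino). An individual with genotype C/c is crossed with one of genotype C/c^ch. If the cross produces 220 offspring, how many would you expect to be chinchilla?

Cross: C/c × C/c^ch
Allele dominance: C > c^ch > c^h > c
Offspring genotypes: 1 C/C, 1 C/c^ch, 1 C/c, 1 c^ch/c
Phenotype counts: 3 full color, 1 chinchilla
chinchilla: 1 out of 4 → fraction 1/4
Expected count = 1/4 × 220 = 55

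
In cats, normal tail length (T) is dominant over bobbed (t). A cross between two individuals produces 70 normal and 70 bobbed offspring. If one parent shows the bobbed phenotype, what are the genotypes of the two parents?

Observed offspring: 70 normal, 70 bobbed
The observed ratio simplifies to 1:1. One parent shows bobbed, so its genotype must be tt. A 1:1 offspring split requires the other parent to be heterozygous (Tt).
Parent genotypes: tt × Tt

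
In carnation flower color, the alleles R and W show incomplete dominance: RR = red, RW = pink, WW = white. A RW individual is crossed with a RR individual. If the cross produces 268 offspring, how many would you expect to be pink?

Punnett square for RW × RR:
Offspring genotypes: 2 RR, 2 RW
Phenotype counts: 2 red, 2 pink
pink: 2 out of 4 → fraction 1/2
Expected count = 1/2 × 268 = 134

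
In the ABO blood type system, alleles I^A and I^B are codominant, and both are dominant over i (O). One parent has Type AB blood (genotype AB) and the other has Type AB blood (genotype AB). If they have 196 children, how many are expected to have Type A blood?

Cross: AB × AB
Possible offspring genotypes: 1 AA, 2 AB, 1 BB
Blood type counts: 1 Type A, 2 Type AB, 1 Type B
Probability of Type A: 1/4
Expected count = 1/4 × 196 = 49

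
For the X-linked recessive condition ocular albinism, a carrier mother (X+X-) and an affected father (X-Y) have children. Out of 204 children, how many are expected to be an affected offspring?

Cross: X+X- × X-Y
Offspring: 1 X+X-, 1 X+Y, 1 X-X-, 1 X-Y
Probability of an affected offspring: 2/4 = 1/2
Expected count = 1/2 × 204 = 102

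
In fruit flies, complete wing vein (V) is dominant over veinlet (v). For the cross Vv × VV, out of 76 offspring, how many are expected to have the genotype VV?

Punnett square for Vv × VV:
Offspring genotypes: 2 VV, 2 Vv
Total offspring: 4
Count with target: 2
Probability: 2/4 = 1/2
Expected count = 1/2 × 76 = 38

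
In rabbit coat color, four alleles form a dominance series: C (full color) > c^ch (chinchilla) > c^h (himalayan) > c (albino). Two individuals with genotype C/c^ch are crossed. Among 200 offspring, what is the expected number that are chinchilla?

Cross: C/c^ch × C/c^ch
Allele dominance: C > c^ch > c^h > c
Offspring genotypes: 1 C/C, 2 C/c^ch, 1 c^ch/c^ch
Phenotype counts: 3 full color, 1 chinchilla
chinchilla: 1 out of 4 → fraction 1/4
Expected count = 1/4 × 200 = 50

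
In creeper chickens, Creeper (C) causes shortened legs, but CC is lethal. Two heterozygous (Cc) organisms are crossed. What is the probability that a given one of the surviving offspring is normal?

Cross: Cc × Cc
Punnett square offspring (before lethality): 1 CC, 2 Cc, 1 cc
The CC genotype is lethal (embryos die); surviving offspring: 2 Cc, 1 cc
normal: 1 out of 3
Probability: 1/3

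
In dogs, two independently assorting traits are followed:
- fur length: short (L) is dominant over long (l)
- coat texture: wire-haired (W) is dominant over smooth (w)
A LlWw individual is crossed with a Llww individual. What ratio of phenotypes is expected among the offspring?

Dihybrid cross LlWw × Llww — consider each gene separately:
fur length: Ll × Ll → 1 LL, 2 Ll, 1 ll → 3 L_ : 1 ll (out of 4)
coat texture: Ww × ww → 2 Ww, 2 ww → 2 W_ : 2 ww (out of 4)
Combine (counts out of 4 × 4 = 16): short/wire-haired (L_W_) = 3×2 = 6; short/smooth (L_ww) = 3×2 = 6; long/wire-haired (llW_) = 1×2 = 2; long/smooth (llww) = 1×2 = 2
Phenotype counts (out of 16): 6 short/wire-haired, 6 short/smooth, 2 long/wire-haired, 2 long/smooth
Ratio: 3 short/wire-haired : 3 short/smooth : 1 long/wire-haired : 1 long/smooth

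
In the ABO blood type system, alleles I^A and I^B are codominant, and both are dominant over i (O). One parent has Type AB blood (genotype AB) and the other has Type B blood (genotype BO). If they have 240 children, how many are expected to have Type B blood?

Cross: AB × BO
Possible offspring genotypes: 1 AB, 1 AO, 1 BB, 1 BO
Blood type counts: 1 Type AB, 1 Type A, 2 Type B
Probability of Type B: 2/4 = 1/2
Expected count = 1/2 × 240 = 120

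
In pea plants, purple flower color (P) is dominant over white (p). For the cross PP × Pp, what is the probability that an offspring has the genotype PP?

Punnett square for PP × Pp:
Offspring genotypes: 2 PP, 2 Pp
Total offspring: 4
Count with target: 2
Probability: 2/4 = 1/2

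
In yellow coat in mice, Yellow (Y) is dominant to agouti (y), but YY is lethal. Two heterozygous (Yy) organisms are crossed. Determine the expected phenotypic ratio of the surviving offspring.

Cross: Yy × Yy
Punnett square offspring (before lethality): 1 YY, 2 Yy, 1 yy
The YY genotype is lethal (embryos die); surviving offspring: 2 Yy, 1 yy
Ratio: 2 yellow : 1 agouti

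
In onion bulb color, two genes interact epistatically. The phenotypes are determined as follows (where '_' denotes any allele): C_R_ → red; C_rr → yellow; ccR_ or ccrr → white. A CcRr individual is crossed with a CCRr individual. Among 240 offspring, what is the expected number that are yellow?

Cross: CcRr × CCRr — consider each gene separately:
C gene: Cc × CC → 2 CC, 2 Cc → 4 C_ (out of 4)
R gene: Rr × Rr → 1 RR, 2 Rr, 1 rr → 3 R_ : 1 rr (out of 4)
Genotype classes (out of 4 × 4 = 16): C_R_ = 4×3 = 12; C_rr = 4×1 = 4
Apply the phenotype rules: C_R_ (12) → red; C_rr (4) → yellow
Phenotype counts (out of 16): 12 red, 4 yellow
yellow: 4 out of 16 → fraction 1/4
Expected count = 1/4 × 240 = 60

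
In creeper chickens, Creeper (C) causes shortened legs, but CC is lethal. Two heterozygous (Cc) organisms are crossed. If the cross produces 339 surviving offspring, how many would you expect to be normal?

Cross: Cc × Cc
Punnett square offspring (before lethality): 1 CC, 2 Cc, 1 cc
The CC genotype is lethal (embryos die); surviving offspring: 2 Cc, 1 cc
normal: 1 out of 3 → fraction 1/3
Expected count = 1/3 × 339 = 113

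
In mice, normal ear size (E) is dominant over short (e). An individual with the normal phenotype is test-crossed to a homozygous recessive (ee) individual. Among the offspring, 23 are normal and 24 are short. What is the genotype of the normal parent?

Test cross: ? × ee
Offspring: 23 normal, 24 short — approximately 1:1.
A 1:1 ratio in a test cross indicates the unknown parent is heterozygous (Ee).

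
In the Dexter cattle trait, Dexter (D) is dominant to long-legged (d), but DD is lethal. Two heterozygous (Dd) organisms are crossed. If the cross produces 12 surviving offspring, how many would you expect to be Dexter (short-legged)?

Cross: Dd × Dd
Punnett square offspring (before lethality): 1 DD, 2 Dd, 1 dd
The DD genotype is lethal (embryos die); surviving offspring: 2 Dd, 1 dd
Dexter (short-legged): 2 out of 3 → fraction 2/3
Expected count = 2/3 × 12 = 8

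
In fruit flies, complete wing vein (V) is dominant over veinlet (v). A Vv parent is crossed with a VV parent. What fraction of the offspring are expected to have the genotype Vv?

Punnett square for Vv × VV:
Offspring genotypes: 2 VV, 2 Vv
Total offspring: 4
Count with target: 2
Probability: 2/4 = 1/2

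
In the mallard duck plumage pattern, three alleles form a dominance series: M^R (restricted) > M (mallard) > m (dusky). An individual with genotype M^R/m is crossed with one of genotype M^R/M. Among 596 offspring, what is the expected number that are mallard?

Cross: M^R/m × M^R/M
Allele dominance: M^R > M > m
Offspring genotypes: 1 M^R/M^R, 1 M^R/M, 1 M^R/m, 1 M/m
Phenotype counts: 3 restricted, 1 mallard
mallard: 1 out of 4 → fraction 1/4
Expected count = 1/4 × 596 = 149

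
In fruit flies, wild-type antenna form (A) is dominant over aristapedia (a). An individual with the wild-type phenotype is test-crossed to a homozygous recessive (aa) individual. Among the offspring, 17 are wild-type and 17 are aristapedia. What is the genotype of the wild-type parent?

Test cross: ? × aa
Offspring: 17 wild-type, 17 aristapedia — approximately 1:1.
A 1:1 ratio in a test cross indicates the unknown parent is heterozygous (Aa).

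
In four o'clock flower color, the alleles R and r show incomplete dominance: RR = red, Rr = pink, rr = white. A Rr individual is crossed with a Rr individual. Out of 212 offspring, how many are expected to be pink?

Punnett square for Rr × Rr:
Offspring genotypes: 1 RR, 2 Rr, 1 rr
Phenotype counts: 1 red, 2 pink, 1 white
pink: 2 out of 4 → fraction 1/2
Expected count = 1/2 × 212 = 106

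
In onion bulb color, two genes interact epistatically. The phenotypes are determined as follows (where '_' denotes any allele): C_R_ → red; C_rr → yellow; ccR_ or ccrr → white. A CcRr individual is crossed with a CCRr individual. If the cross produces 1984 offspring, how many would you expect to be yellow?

Cross: CcRr × CCRr — consider each gene separately:
C gene: Cc × CC → 2 CC, 2 Cc → 4 C_ (out of 4)
R gene: Rr × Rr → 1 RR, 2 Rr, 1 rr → 3 R_ : 1 rr (out of 4)
Genotype classes (out of 4 × 4 = 16): C_R_ = 4×3 = 12; C_rr = 4×1 = 4
Apply the phenotype rules: C_R_ (12) → red; C_rr (4) → yellow
Phenotype counts (out of 16): 12 red, 4 yellow
yellow: 4 out of 16 → fraction 1/4
Expected count = 1/4 × 1984 = 496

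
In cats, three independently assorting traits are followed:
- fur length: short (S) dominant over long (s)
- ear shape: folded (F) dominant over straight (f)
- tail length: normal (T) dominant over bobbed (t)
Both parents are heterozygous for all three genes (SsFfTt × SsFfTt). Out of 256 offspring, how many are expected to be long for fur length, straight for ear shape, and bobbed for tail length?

Trihybrid cross: SsFfTt × SsFfTt
Each trait segregates independently with a 3:1 phenotypic ratio, so each gene contributes 3/4 (dominant) or 1/4 (recessive).
Target: long (fur length), straight (ear shape), bobbed (tail length)
Probability = product of independent per-trait probabilities
= 1/4 × 1/4 × 1/4 = 1/64
Expected count = 1/64 × 256 = 4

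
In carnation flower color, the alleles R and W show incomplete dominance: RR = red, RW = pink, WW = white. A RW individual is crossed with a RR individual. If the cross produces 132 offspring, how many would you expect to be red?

Punnett square for RW × RR:
Offspring genotypes: 2 RR, 2 RW
Phenotype counts: 2 red, 2 pink
red: 2 out of 4 → fraction 1/2
Expected count = 1/2 × 132 = 66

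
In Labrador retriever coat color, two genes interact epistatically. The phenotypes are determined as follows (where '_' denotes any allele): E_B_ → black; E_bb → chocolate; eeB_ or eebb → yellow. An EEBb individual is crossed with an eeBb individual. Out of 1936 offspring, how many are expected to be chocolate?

Cross: EEBb × eeBb — consider each gene separately:
E gene: EE × ee → 4 Ee → 4 E_ (out of 4)
B gene: Bb × Bb → 1 BB, 2 Bb, 1 bb → 3 B_ : 1 bb (out of 4)
Genotype classes (out of 4 × 4 = 16): E_B_ = 4×3 = 12; E_bb = 4×1 = 4
Apply the phenotype rules: E_B_ (12) → black; E_bb (4) → chocolate
Phenotype counts (out of 16): 12 black, 4 chocolate
chocolate: 4 out of 16 → fraction 1/4
Expected count = 1/4 × 1936 = 484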